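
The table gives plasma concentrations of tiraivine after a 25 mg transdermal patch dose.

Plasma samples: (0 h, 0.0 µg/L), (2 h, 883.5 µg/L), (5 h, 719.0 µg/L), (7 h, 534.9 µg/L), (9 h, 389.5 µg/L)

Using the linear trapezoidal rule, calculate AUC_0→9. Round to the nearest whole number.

AUC = 5466 µg/L·h

Trapezoidal AUC_0→9:
  [0→2]: (0.0+883.5)/2 × 2 = 883.5
  [2→5]: (883.5+719.0)/2 × 3 = 2403.75
  [5→7]: (719.0+534.9)/2 × 2 = 1253.9
  [7→9]: (534.9+389.5)/2 × 2 = 924.4
  Sum = 5465.55 µg/L·h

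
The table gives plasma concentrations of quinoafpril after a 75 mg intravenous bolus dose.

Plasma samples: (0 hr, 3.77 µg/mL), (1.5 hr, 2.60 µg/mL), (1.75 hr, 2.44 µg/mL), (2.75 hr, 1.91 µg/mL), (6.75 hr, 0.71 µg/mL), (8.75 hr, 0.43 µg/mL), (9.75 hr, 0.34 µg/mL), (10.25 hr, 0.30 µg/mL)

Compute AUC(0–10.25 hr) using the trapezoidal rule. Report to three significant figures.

Trapezoidal AUC_0→10.25:
  [0→1.5]: (3.77+2.60)/2 × 1.5 = 4.7775
  [1.5→1.75]: (2.60+2.44)/2 × 0.25 = 0.63
  [1.75→2.75]: (2.44+1.91)/2 × 1 = 2.175
  [2.75→6.75]: (1.91+0.71)/2 × 4 = 5.24
  [6.75→8.75]: (0.71+0.43)/2 × 2 = 1.14
  [8.75→9.75]: (0.43+0.34)/2 × 1 = 0.385
  [9.75→10.25]: (0.34+0.30)/2 × 0.5 = 0.16
  Sum = 14.5075 µg/mL·hr

AUC = 14.5 µg/mL·hr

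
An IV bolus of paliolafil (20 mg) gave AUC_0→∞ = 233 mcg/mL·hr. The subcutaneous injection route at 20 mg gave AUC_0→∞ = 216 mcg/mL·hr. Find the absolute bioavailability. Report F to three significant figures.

F = 0.927

F = (AUC_ev / D_ev) / (AUC_iv / D_iv)
  = (216/20) / (233/20)
  = 10.8 / 11.65 = 0.9270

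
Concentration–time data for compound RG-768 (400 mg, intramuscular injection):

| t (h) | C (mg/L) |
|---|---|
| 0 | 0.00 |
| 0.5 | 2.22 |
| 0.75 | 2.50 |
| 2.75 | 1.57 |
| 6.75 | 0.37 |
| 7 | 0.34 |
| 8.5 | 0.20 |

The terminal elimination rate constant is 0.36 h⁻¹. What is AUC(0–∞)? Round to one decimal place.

AUC = 10.1 mg/L·h

Trapezoidal AUC_0→8.5:
  [0→0.5]: (0.00+2.22)/2 × 0.5 = 0.555
  [0.5→0.75]: (2.22+2.50)/2 × 0.25 = 0.59
  [0.75→2.75]: (2.50+1.57)/2 × 2 = 4.07
  [2.75→6.75]: (1.57+0.37)/2 × 4 = 3.88
  [6.75→7]: (0.37+0.34)/2 × 0.25 = 0.08875
  [7→8.5]: (0.34+0.20)/2 × 1.5 = 0.405
  Sum = 9.58875 mg/L·h
Extrapolated tail: C_last / k_e = 0.20 / 0.36 = 0.556
AUC_0→∞ = 9.58875 + 0.556 = 10.14475 mg/L·h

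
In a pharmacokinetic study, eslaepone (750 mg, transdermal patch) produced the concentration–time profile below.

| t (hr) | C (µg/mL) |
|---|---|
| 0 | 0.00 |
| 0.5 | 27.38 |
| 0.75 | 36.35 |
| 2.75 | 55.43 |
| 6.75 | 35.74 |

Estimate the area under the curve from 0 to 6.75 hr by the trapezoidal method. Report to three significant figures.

AUC = 289 µg/mL·hr

Trapezoidal AUC_0→6.75:
  [0→0.5]: (0.00+27.38)/2 × 0.5 = 6.845
  [0.5→0.75]: (27.38+36.35)/2 × 0.25 = 7.96625
  [0.75→2.75]: (36.35+55.43)/2 × 2 = 91.78
  [2.75→6.75]: (55.43+35.74)/2 × 4 = 182.34
  Sum = 288.93125 µg/mL·hr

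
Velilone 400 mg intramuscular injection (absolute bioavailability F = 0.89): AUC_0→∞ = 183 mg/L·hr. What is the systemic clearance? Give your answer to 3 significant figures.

CL = F × Dose / AUC_0→∞
   = 0.89 × 400 / 183 = 1.94536 L/hr

CL = 1.95 L/hr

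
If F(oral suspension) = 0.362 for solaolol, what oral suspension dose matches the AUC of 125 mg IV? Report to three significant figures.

For equal systemic exposure: F × D_ev = D_iv
D_ev = D_iv / F = 125 / 0.362 = 345.304 mg

D_oral = 345 mg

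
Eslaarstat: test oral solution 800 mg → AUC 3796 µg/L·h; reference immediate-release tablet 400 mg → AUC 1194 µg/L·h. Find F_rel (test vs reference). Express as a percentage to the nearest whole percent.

F_rel = 159%

F_rel = (AUC_test/D_test) / (AUC_ref/D_ref)
      = (3796/800) / (1194/400)
      = 4.745 / 2.985 = 1.5896 = 158.96%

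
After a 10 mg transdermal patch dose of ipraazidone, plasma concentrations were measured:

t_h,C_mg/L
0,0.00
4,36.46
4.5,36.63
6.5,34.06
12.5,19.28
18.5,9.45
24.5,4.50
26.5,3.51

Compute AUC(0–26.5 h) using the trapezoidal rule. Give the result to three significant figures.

Trapezoidal AUC_0→26.5:
  [0→4]: (0.00+36.46)/2 × 4 = 72.92
  [4→4.5]: (36.46+36.63)/2 × 0.5 = 18.2725
  [4.5→6.5]: (36.63+34.06)/2 × 2 = 70.69
  [6.5→12.5]: (34.06+19.28)/2 × 6 = 160.02
  [12.5→18.5]: (19.28+9.45)/2 × 6 = 86.19
  [18.5→24.5]: (9.45+4.50)/2 × 6 = 41.85
  [24.5→26.5]: (4.50+3.51)/2 × 2 = 8.01
  Sum = 457.9525 mg/L·h

AUC = 458 mg/L·h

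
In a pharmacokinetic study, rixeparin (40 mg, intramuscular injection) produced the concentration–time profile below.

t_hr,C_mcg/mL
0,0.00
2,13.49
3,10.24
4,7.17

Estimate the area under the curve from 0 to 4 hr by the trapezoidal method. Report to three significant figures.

AUC = 34.1 mcg/mL·hr

Trapezoidal AUC_0→4:
  [0→2]: (0.00+13.49)/2 × 2 = 13.49
  [2→3]: (13.49+10.24)/2 × 1 = 11.865
  [3→4]: (10.24+7.17)/2 × 1 = 8.705
  Sum = 34.06 mcg/mL·hr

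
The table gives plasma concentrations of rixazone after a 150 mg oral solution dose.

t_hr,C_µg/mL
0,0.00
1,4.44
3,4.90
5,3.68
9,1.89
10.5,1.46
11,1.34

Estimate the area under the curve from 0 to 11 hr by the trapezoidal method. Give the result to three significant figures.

AUC = 34.5 µg/mL·hr

Trapezoidal AUC_0→11:
  [0→1]: (0.00+4.44)/2 × 1 = 2.22
  [1→3]: (4.44+4.90)/2 × 2 = 9.34
  [3→5]: (4.90+3.68)/2 × 2 = 8.58
  [5→9]: (3.68+1.89)/2 × 4 = 11.14
  [9→10.5]: (1.89+1.46)/2 × 1.5 = 2.5125
  [10.5→11]: (1.46+1.34)/2 × 0.5 = 0.7
  Sum = 34.4925 µg/mL·hr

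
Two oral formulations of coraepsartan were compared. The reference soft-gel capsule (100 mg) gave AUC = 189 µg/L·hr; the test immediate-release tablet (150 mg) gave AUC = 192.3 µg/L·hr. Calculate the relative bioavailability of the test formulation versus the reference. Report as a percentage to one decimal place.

F_rel = (AUC_test/D_test) / (AUC_ref/D_ref)
      = (192.3/150) / (189/100)
      = 1.282 / 1.89 = 0.6783 = 67.83%

F_rel = 67.8%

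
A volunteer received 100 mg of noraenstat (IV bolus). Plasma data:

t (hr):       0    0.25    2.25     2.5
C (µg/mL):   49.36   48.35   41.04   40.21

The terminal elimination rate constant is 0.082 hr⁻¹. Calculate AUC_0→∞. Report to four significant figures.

Trapezoidal AUC_0→2.5:
  [0→0.25]: (49.36+48.35)/2 × 0.25 = 12.21375
  [0.25→2.25]: (48.35+41.04)/2 × 2 = 89.39
  [2.25→2.5]: (41.04+40.21)/2 × 0.25 = 10.15625
  Sum = 111.76 µg/mL·hr
Extrapolated tail: C_last / k_e = 40.21 / 0.082 = 490.366
AUC_0→∞ = 111.76 + 490.366 = 602.126 µg/mL·hr

AUC = 602.1 µg/mL·hr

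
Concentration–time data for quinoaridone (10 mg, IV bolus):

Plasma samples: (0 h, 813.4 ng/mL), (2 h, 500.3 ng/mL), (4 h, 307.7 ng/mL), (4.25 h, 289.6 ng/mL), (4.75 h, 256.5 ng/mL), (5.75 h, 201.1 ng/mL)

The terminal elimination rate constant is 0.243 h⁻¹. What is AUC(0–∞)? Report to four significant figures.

Trapezoidal AUC_0→5.75:
  [0→2]: (813.4+500.3)/2 × 2 = 1313.7
  [2→4]: (500.3+307.7)/2 × 2 = 808.0
  [4→4.25]: (307.7+289.6)/2 × 0.25 = 74.6625
  [4.25→4.75]: (289.6+256.5)/2 × 0.5 = 136.525
  [4.75→5.75]: (256.5+201.1)/2 × 1 = 228.8
  Sum = 2561.6875 ng/mL·h
Extrapolated tail: C_last / k_e = 201.1 / 0.243 = 827.572
AUC_0→∞ = 2561.6875 + 827.572 = 3389.2595 ng/mL·h

AUC = 3389 ng/mL·h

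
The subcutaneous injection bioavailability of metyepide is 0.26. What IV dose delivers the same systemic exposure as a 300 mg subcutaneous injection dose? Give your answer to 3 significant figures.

D_iv = 78.0 mg

Systemic exposure from an extravascular dose = F × D_ev, so the equivalent IV dose is F × D_ev.
D_iv = F × D_ev = 0.26 × 300 = 78 mg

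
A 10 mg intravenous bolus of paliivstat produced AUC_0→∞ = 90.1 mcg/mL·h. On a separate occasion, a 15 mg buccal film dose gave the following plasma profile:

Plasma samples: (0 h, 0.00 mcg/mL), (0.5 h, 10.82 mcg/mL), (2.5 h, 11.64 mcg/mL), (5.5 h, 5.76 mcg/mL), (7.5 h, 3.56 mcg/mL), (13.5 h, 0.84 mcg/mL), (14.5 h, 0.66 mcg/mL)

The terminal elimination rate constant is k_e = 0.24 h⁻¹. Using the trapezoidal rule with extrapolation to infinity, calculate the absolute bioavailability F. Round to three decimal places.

F = 0.572

Trapezoidal AUC_0→14.5 (buccal film):
  [0→0.5]: (0.00+10.82)/2 × 0.5 = 2.705
  [0.5→2.5]: (10.82+11.64)/2 × 2 = 22.46
  [2.5→5.5]: (11.64+5.76)/2 × 3 = 26.1
  [5.5→7.5]: (5.76+3.56)/2 × 2 = 9.32
  [7.5→13.5]: (3.56+0.84)/2 × 6 = 13.2
  [13.5→14.5]: (0.84+0.66)/2 × 1 = 0.75
  Sum = 74.535 mcg/mL·h
Tail: C_last/k_e = 0.66/0.24 = 2.750
AUC_0→∞ (buccal film) = 74.535 + 2.750 = 77.285 mcg/mL·h
F = (AUC_ev/D_ev)/(AUC_iv/D_iv) = (77.285/15)/(90.1/10) = 5.15233/9.01 = 0.5718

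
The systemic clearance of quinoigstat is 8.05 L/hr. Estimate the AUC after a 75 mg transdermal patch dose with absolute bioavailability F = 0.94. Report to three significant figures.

AUC = 8.76 mg/L·hr

AUC_0→∞ = F × Dose / CL
        = 0.94 × 75 / 8.05 = 8.75776 mg/L·hr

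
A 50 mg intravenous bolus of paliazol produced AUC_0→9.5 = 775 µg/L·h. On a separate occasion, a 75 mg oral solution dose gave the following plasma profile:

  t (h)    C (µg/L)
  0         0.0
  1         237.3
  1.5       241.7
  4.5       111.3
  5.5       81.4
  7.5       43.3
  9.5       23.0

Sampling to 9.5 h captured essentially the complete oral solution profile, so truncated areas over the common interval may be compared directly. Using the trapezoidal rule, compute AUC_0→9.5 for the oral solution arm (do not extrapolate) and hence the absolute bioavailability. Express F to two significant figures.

F = 0.91

Trapezoidal AUC_0→9.5 (oral solution):
  [0→1]: (0.0+237.3)/2 × 1 = 118.65
  [1→1.5]: (237.3+241.7)/2 × 0.5 = 119.75
  [1.5→4.5]: (241.7+111.3)/2 × 3 = 529.5
  [4.5→5.5]: (111.3+81.4)/2 × 1 = 96.35
  [5.5→7.5]: (81.4+43.3)/2 × 2 = 124.7
  [7.5→9.5]: (43.3+23.0)/2 × 2 = 66.3
  Sum = 1055.25 µg/L·h
F = (AUC_ev/D_ev)/(AUC_iv/D_iv) = (1055.25/75)/(775/50) = 14.07/15.5 = 0.9077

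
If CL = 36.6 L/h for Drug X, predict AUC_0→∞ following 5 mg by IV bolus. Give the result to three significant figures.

AUC_0→∞ = Dose_iv / CL
        = 5 / 36.6 = 0.136612 mg/L·h

AUC = 0.137 mg/L·h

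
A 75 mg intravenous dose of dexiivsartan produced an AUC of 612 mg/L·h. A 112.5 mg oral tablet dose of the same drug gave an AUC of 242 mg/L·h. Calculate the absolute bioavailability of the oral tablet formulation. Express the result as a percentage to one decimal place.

F = (AUC_ev / D_ev) / (AUC_iv / D_iv)
  = (242/112.5) / (612/75)
  = 2.15111 / 8.16 = 0.2636
  = 26.36%

F = 26.4%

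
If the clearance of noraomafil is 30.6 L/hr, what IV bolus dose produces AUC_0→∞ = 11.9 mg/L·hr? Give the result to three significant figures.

Dose_iv = CL × AUC_0→∞
     = 30.6 × 11.9 = 364.14 mg

Dose = 364 mg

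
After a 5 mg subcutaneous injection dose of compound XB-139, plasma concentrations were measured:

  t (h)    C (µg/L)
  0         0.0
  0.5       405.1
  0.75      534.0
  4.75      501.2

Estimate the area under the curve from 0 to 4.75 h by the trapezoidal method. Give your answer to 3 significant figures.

Trapezoidal AUC_0→4.75:
  [0→0.5]: (0.0+405.1)/2 × 0.5 = 101.275
  [0.5→0.75]: (405.1+534.0)/2 × 0.25 = 117.3875
  [0.75→4.75]: (534.0+501.2)/2 × 4 = 2070.4
  Sum = 2289.0625 µg/L·h

AUC = 2290 µg/L·h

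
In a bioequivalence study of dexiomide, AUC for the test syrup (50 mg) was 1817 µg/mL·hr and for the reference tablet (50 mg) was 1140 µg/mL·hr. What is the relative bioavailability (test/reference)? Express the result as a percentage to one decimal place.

F_rel = 159.4%

F_rel = (AUC_test/D_test) / (AUC_ref/D_ref)
      = (1817/50) / (1140/50)
      = 36.34 / 22.8 = 1.5939 = 159.39%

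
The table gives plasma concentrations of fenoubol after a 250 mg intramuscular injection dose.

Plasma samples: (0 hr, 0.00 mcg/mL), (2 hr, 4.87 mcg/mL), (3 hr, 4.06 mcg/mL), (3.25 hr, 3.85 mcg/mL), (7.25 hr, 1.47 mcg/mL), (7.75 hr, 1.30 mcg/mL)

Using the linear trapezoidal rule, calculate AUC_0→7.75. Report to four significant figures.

Trapezoidal AUC_0→7.75:
  [0→2]: (0.00+4.87)/2 × 2 = 4.87
  [2→3]: (4.87+4.06)/2 × 1 = 4.465
  [3→3.25]: (4.06+3.85)/2 × 0.25 = 0.98875
  [3.25→7.25]: (3.85+1.47)/2 × 4 = 10.64
  [7.25→7.75]: (1.47+1.30)/2 × 0.5 = 0.6925
  Sum = 21.65625 mcg/mL·hr

AUC = 21.66 mcg/mL·hr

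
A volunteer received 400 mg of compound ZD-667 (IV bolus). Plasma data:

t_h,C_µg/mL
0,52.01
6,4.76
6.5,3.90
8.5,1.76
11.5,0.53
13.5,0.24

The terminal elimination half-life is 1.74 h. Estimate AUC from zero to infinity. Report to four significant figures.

Trapezoidal AUC_0→13.5:
  [0→6]: (52.01+4.76)/2 × 6 = 170.31
  [6→6.5]: (4.76+3.90)/2 × 0.5 = 2.165
  [6.5→8.5]: (3.90+1.76)/2 × 2 = 5.66
  [8.5→11.5]: (1.76+0.53)/2 × 3 = 3.435
  [11.5→13.5]: (0.53+0.24)/2 × 2 = 0.77
  Sum = 182.34 µg/mL·h
k_e = ln2 / t½ = 0.693147 / 1.74 = 0.3984 h^-1
Extrapolated tail: C_last / k_e = 0.24 / 0.3984 = 0.602
AUC_0→∞ = 182.34 + 0.602 = 182.942 µg/mL·h

AUC = 182.9 µg/mL·h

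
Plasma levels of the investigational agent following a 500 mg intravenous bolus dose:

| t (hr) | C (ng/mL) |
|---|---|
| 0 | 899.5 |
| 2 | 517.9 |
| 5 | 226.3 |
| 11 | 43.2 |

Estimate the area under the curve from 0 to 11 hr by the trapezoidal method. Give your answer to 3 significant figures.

AUC = 3340 ng/mL·hr

Trapezoidal AUC_0→11:
  [0→2]: (899.5+517.9)/2 × 2 = 1417.4
  [2→5]: (517.9+226.3)/2 × 3 = 1116.3
  [5→11]: (226.3+43.2)/2 × 6 = 808.5
  Sum = 3342.2 ng/mL·hr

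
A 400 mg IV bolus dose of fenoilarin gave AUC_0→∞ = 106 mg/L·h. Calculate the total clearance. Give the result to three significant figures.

CL = 3.77 L/h

CL = Dose_iv / AUC_0→∞
   = 400 / 106 = 3.77358 L/h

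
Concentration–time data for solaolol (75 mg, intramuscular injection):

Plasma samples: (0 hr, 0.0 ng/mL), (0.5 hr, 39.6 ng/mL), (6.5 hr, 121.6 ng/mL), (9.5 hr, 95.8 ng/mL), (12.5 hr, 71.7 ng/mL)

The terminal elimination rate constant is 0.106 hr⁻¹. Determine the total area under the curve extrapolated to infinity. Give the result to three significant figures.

AUC = 1750 ng/mL·hr

Trapezoidal AUC_0→12.5:
  [0→0.5]: (0.0+39.6)/2 × 0.5 = 9.9
  [0.5→6.5]: (39.6+121.6)/2 × 6 = 483.6
  [6.5→9.5]: (121.6+95.8)/2 × 3 = 326.1
  [9.5→12.5]: (95.8+71.7)/2 × 3 = 251.25
  Sum = 1070.85 ng/mL·hr
Extrapolated tail: C_last / k_e = 71.7 / 0.106 = 676.415
AUC_0→∞ = 1070.85 + 676.415 = 1747.265 ng/mL·hr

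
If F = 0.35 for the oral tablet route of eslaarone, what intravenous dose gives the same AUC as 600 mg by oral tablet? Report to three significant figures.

D_iv = 210 mg

Systemic exposure from an extravascular dose = F × D_ev, so the equivalent IV dose is F × D_ev.
D_iv = F × D_ev = 0.35 × 600 = 210 mg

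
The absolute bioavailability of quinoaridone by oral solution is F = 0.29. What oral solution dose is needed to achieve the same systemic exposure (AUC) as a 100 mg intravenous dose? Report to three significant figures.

For equal systemic exposure: F × D_ev = D_iv
D_ev = D_iv / F = 100 / 0.29 = 344.828 mg

D_oral = 345 mg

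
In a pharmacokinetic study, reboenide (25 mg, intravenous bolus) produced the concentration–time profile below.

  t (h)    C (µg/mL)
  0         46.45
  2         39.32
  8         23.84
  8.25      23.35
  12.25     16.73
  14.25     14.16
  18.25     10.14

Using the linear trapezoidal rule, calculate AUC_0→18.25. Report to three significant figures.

Trapezoidal AUC_0→18.25:
  [0→2]: (46.45+39.32)/2 × 2 = 85.77
  [2→8]: (39.32+23.84)/2 × 6 = 189.48
  [8→8.25]: (23.84+23.35)/2 × 0.25 = 5.89875
  [8.25→12.25]: (23.35+16.73)/2 × 4 = 80.16
  [12.25→14.25]: (16.73+14.16)/2 × 2 = 30.89
  [14.25→18.25]: (14.16+10.14)/2 × 4 = 48.6
  Sum = 440.79875 µg/mL·h

AUC = 441 µg/mL·h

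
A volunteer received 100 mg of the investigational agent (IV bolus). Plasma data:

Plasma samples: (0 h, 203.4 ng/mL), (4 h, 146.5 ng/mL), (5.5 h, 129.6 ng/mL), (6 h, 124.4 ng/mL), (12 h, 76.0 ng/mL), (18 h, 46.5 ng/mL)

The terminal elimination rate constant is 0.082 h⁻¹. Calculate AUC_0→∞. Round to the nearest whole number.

AUC = 2506 ng/mL·h

Trapezoidal AUC_0→18:
  [0→4]: (203.4+146.5)/2 × 4 = 699.8
  [4→5.5]: (146.5+129.6)/2 × 1.5 = 207.075
  [5.5→6]: (129.6+124.4)/2 × 0.5 = 63.5
  [6→12]: (124.4+76.0)/2 × 6 = 601.2
  [12→18]: (76.0+46.5)/2 × 6 = 367.5
  Sum = 1939.075 ng/mL·h
Extrapolated tail: C_last / k_e = 46.5 / 0.082 = 567.073
AUC_0→∞ = 1939.075 + 567.073 = 2506.148 ng/mL·h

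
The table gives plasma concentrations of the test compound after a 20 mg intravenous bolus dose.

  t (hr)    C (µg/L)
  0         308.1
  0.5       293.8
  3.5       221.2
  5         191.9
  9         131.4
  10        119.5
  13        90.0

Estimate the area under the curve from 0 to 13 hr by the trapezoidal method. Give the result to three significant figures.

AUC = 2320 µg/L·hr

Trapezoidal AUC_0→13:
  [0→0.5]: (308.1+293.8)/2 × 0.5 = 150.475
  [0.5→3.5]: (293.8+221.2)/2 × 3 = 772.5
  [3.5→5]: (221.2+191.9)/2 × 1.5 = 309.825
  [5→9]: (191.9+131.4)/2 × 4 = 646.6
  [9→10]: (131.4+119.5)/2 × 1 = 125.45
  [10→13]: (119.5+90.0)/2 × 3 = 314.25
  Sum = 2319.1 µg/L·hr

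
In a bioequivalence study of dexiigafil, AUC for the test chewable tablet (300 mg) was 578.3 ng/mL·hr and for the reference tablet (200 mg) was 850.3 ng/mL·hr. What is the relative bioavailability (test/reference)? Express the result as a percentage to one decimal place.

F_rel = 45.3%

F_rel = (AUC_test/D_test) / (AUC_ref/D_ref)
      = (578.3/300) / (850.3/200)
      = 1.92767 / 4.2515 = 0.4534 = 45.34%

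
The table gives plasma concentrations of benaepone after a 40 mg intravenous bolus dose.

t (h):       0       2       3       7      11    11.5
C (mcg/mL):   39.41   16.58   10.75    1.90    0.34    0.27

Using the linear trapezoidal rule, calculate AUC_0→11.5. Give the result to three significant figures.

Trapezoidal AUC_0→11.5:
  [0→2]: (39.41+16.58)/2 × 2 = 55.99
  [2→3]: (16.58+10.75)/2 × 1 = 13.665
  [3→7]: (10.75+1.90)/2 × 4 = 25.3
  [7→11]: (1.90+0.34)/2 × 4 = 4.48
  [11→11.5]: (0.34+0.27)/2 × 0.5 = 0.1525
  Sum = 99.5875 mcg/mL·h

AUC = 99.6 mcg/mL·h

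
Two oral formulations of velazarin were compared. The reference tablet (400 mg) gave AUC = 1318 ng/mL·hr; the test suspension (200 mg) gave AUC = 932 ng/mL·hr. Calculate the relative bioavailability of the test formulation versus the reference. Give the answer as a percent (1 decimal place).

F_rel = 141.4%

F_rel = (AUC_test/D_test) / (AUC_ref/D_ref)
      = (932/200) / (1318/400)
      = 4.66 / 3.295 = 1.4143 = 141.43%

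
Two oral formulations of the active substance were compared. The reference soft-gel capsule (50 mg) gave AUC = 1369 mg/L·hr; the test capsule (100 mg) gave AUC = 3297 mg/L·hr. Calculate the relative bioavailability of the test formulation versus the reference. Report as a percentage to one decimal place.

F_rel = (AUC_test/D_test) / (AUC_ref/D_ref)
      = (3297/100) / (1369/50)
      = 32.97 / 27.38 = 1.2042 = 120.42%

F_rel = 120.4%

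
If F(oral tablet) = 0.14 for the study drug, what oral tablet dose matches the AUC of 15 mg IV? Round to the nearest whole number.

D_oral = 107 mg

For equal systemic exposure: F × D_ev = D_iv
D_ev = D_iv / F = 15 / 0.14 = 107.143 mg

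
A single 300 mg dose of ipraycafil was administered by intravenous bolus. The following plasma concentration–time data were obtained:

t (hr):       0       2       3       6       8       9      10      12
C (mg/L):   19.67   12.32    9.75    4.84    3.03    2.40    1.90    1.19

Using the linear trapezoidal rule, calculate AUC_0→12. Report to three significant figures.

Trapezoidal AUC_0→12:
  [0→2]: (19.67+12.32)/2 × 2 = 31.99
  [2→3]: (12.32+9.75)/2 × 1 = 11.035
  [3→6]: (9.75+4.84)/2 × 3 = 21.885
  [6→8]: (4.84+3.03)/2 × 2 = 7.87
  [8→9]: (3.03+2.40)/2 × 1 = 2.715
  [9→10]: (2.40+1.90)/2 × 1 = 2.15
  [10→12]: (1.90+1.19)/2 × 2 = 3.09
  Sum = 80.735 mg/L·hr

AUC = 80.7 mg/L·hr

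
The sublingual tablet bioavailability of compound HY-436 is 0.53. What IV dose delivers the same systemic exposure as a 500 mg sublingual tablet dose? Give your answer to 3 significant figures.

Systemic exposure from an extravascular dose = F × D_ev, so the equivalent IV dose is F × D_ev.
D_iv = F × D_ev = 0.53 × 500 = 265 mg

D_iv = 265 mg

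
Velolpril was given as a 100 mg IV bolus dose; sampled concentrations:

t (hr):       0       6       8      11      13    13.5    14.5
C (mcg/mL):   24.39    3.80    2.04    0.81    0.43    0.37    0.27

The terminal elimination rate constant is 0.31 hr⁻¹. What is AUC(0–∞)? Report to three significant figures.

AUC = 97.3 mcg/mL·hr

Trapezoidal AUC_0→14.5:
  [0→6]: (24.39+3.80)/2 × 6 = 84.57
  [6→8]: (3.80+2.04)/2 × 2 = 5.84
  [8→11]: (2.04+0.81)/2 × 3 = 4.275
  [11→13]: (0.81+0.43)/2 × 2 = 1.24
  [13→13.5]: (0.43+0.37)/2 × 0.5 = 0.2
  [13.5→14.5]: (0.37+0.27)/2 × 1 = 0.32
  Sum = 96.445 mcg/mL·hr
Extrapolated tail: C_last / k_e = 0.27 / 0.31 = 0.871
AUC_0→∞ = 96.445 + 0.871 = 97.316 mcg/mL·hr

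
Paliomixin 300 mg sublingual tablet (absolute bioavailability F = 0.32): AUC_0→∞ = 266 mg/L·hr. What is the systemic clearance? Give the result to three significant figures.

CL = 0.361 L/hr

CL = F × Dose / AUC_0→∞
   = 0.32 × 300 / 266 = 0.360902 L/hr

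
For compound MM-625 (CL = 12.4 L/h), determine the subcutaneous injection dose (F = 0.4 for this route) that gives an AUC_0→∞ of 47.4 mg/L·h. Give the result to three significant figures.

Dose = CL × AUC_0→∞ / F
     = 12.4 × 47.4 / 0.4 = 1469.4 mg

Dose = 1470 mg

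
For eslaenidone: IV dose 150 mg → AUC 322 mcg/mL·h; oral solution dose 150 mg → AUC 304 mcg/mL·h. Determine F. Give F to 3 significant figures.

F = (AUC_ev / D_ev) / (AUC_iv / D_iv)
  = (304/150) / (322/150)
  = 2.02667 / 2.14667 = 0.9441

F = 0.944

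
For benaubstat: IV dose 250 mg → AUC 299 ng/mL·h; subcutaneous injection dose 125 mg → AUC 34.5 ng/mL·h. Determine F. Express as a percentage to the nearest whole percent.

F = (AUC_ev / D_ev) / (AUC_iv / D_iv)
  = (34.5/125) / (299/250)
  = 0.276 / 1.196 = 0.2308
  = 23.08%

F = 23%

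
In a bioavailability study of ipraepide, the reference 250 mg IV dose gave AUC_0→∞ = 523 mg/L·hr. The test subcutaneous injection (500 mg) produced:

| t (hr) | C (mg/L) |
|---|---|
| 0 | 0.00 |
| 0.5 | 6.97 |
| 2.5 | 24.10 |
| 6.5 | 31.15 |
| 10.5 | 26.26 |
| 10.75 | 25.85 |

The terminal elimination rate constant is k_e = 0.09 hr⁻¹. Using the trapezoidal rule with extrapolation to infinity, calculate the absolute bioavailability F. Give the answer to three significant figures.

Trapezoidal AUC_0→10.75 (subcutaneous injection):
  [0→0.5]: (0.00+6.97)/2 × 0.5 = 1.7425
  [0.5→2.5]: (6.97+24.10)/2 × 2 = 31.07
  [2.5→6.5]: (24.10+31.15)/2 × 4 = 110.5
  [6.5→10.5]: (31.15+26.26)/2 × 4 = 114.82
  [10.5→10.75]: (26.26+25.85)/2 × 0.25 = 6.51375
  Sum = 264.64625 mg/L·hr
Tail: C_last/k_e = 25.85/0.09 = 287.222
AUC_0→∞ (subcutaneous injection) = 264.64625 + 287.222 = 551.86825 mg/L·hr
F = (AUC_ev/D_ev)/(AUC_iv/D_iv) = (551.86825/500)/(523/250) = 1.1037365/2.092 = 0.5276

F = 0.528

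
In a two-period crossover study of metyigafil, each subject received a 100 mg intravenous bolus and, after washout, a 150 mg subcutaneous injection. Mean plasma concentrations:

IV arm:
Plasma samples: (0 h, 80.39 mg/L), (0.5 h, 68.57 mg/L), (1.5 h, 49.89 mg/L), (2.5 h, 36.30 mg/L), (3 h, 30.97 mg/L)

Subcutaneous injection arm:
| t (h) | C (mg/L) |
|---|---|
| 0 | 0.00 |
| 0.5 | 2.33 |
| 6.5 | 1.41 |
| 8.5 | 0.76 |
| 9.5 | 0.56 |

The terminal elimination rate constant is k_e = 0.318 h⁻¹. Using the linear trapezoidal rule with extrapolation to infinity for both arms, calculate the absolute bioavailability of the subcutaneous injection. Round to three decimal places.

F = 0.043

Trapezoidal AUC_0→3 (IV):
  [0→0.5]: (80.39+68.57)/2 × 0.5 = 37.24
  [0.5→1.5]: (68.57+49.89)/2 × 1 = 59.23
  [1.5→2.5]: (49.89+36.30)/2 × 1 = 43.095
  [2.5→3]: (36.30+30.97)/2 × 0.5 = 16.8175
  Sum = 156.3825 mg/L·h
IV tail: 30.97/0.318 = 97.390; AUC_iv,0→∞ = 156.3825 + 97.390 = 253.7725 mg/L·h
Trapezoidal AUC_0→9.5 (subcutaneous injection):
  [0→0.5]: (0.00+2.33)/2 × 0.5 = 0.5825
  [0.5→6.5]: (2.33+1.41)/2 × 6 = 11.22
  [6.5→8.5]: (1.41+0.76)/2 × 2 = 2.17
  [8.5→9.5]: (0.76+0.56)/2 × 1 = 0.66
  Sum = 14.6325 mg/L·h
subcutaneous injection tail: 0.56/0.318 = 1.761; AUC_ev,0→∞ = 14.6325 + 1.761 = 16.3935 mg/L·h
F = (AUC_ev/D_ev)/(AUC_iv/D_iv) = (16.3935/150)/(253.7725/100) = 0.10929/2.537725 = 0.0431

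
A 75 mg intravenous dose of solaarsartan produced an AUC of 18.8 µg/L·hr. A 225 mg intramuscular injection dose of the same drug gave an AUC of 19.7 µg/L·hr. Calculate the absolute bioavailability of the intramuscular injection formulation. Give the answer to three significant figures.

F = (AUC_ev / D_ev) / (AUC_iv / D_iv)
  = (19.7/225) / (18.8/75)
  = 0.0875556 / 0.250667 = 0.3493

F = 0.349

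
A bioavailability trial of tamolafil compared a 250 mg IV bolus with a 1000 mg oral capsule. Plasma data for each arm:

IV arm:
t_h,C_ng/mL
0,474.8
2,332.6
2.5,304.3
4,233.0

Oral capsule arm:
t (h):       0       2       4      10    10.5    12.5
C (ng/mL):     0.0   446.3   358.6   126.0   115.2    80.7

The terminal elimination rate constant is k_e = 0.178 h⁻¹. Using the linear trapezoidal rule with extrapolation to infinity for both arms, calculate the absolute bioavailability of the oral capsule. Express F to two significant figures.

Trapezoidal AUC_0→4 (IV):
  [0→2]: (474.8+332.6)/2 × 2 = 807.4
  [2→2.5]: (332.6+304.3)/2 × 0.5 = 159.225
  [2.5→4]: (304.3+233.0)/2 × 1.5 = 402.975
  Sum = 1369.6 ng/mL·h
IV tail: 233.0/0.178 = 1308.989; AUC_iv,0→∞ = 1369.6 + 1308.989 = 2678.589 ng/mL·h
Trapezoidal AUC_0→12.5 (oral capsule):
  [0→2]: (0.0+446.3)/2 × 2 = 446.3
  [2→4]: (446.3+358.6)/2 × 2 = 804.9
  [4→10]: (358.6+126.0)/2 × 6 = 1453.8
  [10→10.5]: (126.0+115.2)/2 × 0.5 = 60.3
  [10.5→12.5]: (115.2+80.7)/2 × 2 = 195.9
  Sum = 2961.2 ng/mL·h
oral capsule tail: 80.7/0.178 = 453.371; AUC_ev,0→∞ = 2961.2 + 453.371 = 3414.571 ng/mL·h
F = (AUC_ev/D_ev)/(AUC_iv/D_iv) = (3414.571/1000)/(2678.589/250) = 3.414571/10.714356 = 0.3187

F = 0.32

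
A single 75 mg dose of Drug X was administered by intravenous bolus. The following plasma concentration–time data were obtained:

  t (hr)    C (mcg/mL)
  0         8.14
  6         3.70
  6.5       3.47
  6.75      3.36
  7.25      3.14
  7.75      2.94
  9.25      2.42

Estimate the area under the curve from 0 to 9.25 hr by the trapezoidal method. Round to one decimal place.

Trapezoidal AUC_0→9.25:
  [0→6]: (8.14+3.70)/2 × 6 = 35.52
  [6→6.5]: (3.70+3.47)/2 × 0.5 = 1.7925
  [6.5→6.75]: (3.47+3.36)/2 × 0.25 = 0.85375
  [6.75→7.25]: (3.36+3.14)/2 × 0.5 = 1.625
  [7.25→7.75]: (3.14+2.94)/2 × 0.5 = 1.52
  [7.75→9.25]: (2.94+2.42)/2 × 1.5 = 4.02
  Sum = 45.33125 mcg/mL·hr

AUC = 45.3 mcg/mL·hr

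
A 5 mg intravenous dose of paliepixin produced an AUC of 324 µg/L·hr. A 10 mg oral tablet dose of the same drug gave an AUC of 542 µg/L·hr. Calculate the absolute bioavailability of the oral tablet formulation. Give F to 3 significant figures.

F = 0.836

F = (AUC_ev / D_ev) / (AUC_iv / D_iv)
  = (542/10) / (324/5)
  = 54.2 / 64.8 = 0.8364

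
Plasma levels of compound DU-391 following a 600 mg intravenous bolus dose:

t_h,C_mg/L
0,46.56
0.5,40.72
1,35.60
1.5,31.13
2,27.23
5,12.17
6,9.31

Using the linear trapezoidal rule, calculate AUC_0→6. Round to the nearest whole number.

Trapezoidal AUC_0→6:
  [0→0.5]: (46.56+40.72)/2 × 0.5 = 21.82
  [0.5→1]: (40.72+35.60)/2 × 0.5 = 19.08
  [1→1.5]: (35.60+31.13)/2 × 0.5 = 16.6825
  [1.5→2]: (31.13+27.23)/2 × 0.5 = 14.59
  [2→5]: (27.23+12.17)/2 × 3 = 59.1
  [5→6]: (12.17+9.31)/2 × 1 = 10.74
  Sum = 142.0125 mg/L·h

AUC = 142 mg/L·h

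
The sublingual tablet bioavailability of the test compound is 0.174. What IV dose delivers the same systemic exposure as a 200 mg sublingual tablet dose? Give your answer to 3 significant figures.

D_iv = 34.8 mg

Systemic exposure from an extravascular dose = F × D_ev, so the equivalent IV dose is F × D_ev.
D_iv = F × D_ev = 0.174 × 200 = 34.8 mg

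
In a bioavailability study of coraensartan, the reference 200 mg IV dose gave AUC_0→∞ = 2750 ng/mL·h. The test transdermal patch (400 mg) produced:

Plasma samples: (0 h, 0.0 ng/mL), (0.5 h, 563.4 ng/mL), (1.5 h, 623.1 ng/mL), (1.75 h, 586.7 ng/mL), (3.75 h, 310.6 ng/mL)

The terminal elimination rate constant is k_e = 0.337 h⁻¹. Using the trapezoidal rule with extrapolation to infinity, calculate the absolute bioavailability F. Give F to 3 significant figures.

Trapezoidal AUC_0→3.75 (transdermal patch):
  [0→0.5]: (0.0+563.4)/2 × 0.5 = 140.85
  [0.5→1.5]: (563.4+623.1)/2 × 1 = 593.25
  [1.5→1.75]: (623.1+586.7)/2 × 0.25 = 151.225
  [1.75→3.75]: (586.7+310.6)/2 × 2 = 897.3
  Sum = 1782.625 ng/mL·h
Tail: C_last/k_e = 310.6/0.337 = 921.662
AUC_0→∞ (transdermal patch) = 1782.625 + 921.662 = 2704.287 ng/mL·h
F = (AUC_ev/D_ev)/(AUC_iv/D_iv) = (2704.287/400)/(2750/200) = 6.7607175/13.75 = 0.4917

F = 0.492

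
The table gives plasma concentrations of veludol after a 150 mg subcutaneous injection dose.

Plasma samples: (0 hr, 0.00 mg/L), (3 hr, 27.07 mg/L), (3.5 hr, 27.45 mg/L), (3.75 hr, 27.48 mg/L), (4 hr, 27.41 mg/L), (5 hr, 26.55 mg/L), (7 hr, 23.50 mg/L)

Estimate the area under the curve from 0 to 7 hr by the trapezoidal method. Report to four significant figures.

Trapezoidal AUC_0→7:
  [0→3]: (0.00+27.07)/2 × 3 = 40.605
  [3→3.5]: (27.07+27.45)/2 × 0.5 = 13.63
  [3.5→3.75]: (27.45+27.48)/2 × 0.25 = 6.86625
  [3.75→4]: (27.48+27.41)/2 × 0.25 = 6.86125
  [4→5]: (27.41+26.55)/2 × 1 = 26.98
  [5→7]: (26.55+23.50)/2 × 2 = 50.05
  Sum = 144.9925 mg/L·hr

AUC = 145.0 mg/L·hr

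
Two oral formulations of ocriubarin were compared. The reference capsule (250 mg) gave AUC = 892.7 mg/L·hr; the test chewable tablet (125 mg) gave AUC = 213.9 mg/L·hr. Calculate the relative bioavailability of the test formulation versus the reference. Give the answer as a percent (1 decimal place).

F_rel = 47.9%

F_rel = (AUC_test/D_test) / (AUC_ref/D_ref)
      = (213.9/125) / (892.7/250)
      = 1.7112 / 3.5708 = 0.4792 = 47.92%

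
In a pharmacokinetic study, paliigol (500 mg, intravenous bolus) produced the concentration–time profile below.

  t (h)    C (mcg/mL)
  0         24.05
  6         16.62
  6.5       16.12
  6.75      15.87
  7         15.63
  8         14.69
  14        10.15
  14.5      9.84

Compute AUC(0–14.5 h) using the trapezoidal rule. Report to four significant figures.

Trapezoidal AUC_0→14.5:
  [0→6]: (24.05+16.62)/2 × 6 = 122.01
  [6→6.5]: (16.62+16.12)/2 × 0.5 = 8.185
  [6.5→6.75]: (16.12+15.87)/2 × 0.25 = 3.99875
  [6.75→7]: (15.87+15.63)/2 × 0.25 = 3.9375
  [7→8]: (15.63+14.69)/2 × 1 = 15.16
  [8→14]: (14.69+10.15)/2 × 6 = 74.52
  [14→14.5]: (10.15+9.84)/2 × 0.5 = 4.9975
  Sum = 232.80875 mcg/mL·h

AUC = 232.8 mcg/mL·h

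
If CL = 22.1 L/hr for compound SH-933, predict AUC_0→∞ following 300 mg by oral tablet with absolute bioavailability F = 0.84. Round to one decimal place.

AUC = 11.4 mg/L·hr

AUC_0→∞ = F × Dose / CL
        = 0.84 × 300 / 22.1 = 11.4027 mg/L·hr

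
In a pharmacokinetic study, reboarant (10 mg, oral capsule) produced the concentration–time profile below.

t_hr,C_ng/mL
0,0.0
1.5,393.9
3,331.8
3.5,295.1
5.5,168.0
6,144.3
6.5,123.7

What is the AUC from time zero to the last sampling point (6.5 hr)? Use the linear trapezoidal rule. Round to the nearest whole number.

AUC = 1605 ng/mL·hr

Trapezoidal AUC_0→6.5:
  [0→1.5]: (0.0+393.9)/2 × 1.5 = 295.425
  [1.5→3]: (393.9+331.8)/2 × 1.5 = 544.275
  [3→3.5]: (331.8+295.1)/2 × 0.5 = 156.725
  [3.5→5.5]: (295.1+168.0)/2 × 2 = 463.1
  [5.5→6]: (168.0+144.3)/2 × 0.5 = 78.075
  [6→6.5]: (144.3+123.7)/2 × 0.5 = 67.0
  Sum = 1604.6 ng/mL·hr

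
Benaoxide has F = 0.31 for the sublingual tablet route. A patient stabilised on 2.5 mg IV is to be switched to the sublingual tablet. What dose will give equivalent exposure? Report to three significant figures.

For equal systemic exposure: F × D_ev = D_iv
D_ev = D_iv / F = 2.5 / 0.31 = 8.06452 mg

D_sublingual = 8.06 mg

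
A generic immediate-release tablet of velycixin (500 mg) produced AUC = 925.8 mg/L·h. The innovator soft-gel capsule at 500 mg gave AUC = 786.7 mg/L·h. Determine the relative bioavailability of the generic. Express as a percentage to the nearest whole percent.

F_rel = (AUC_test/D_test) / (AUC_ref/D_ref)
      = (925.8/500) / (786.7/500)
      = 1.8516 / 1.5734 = 1.1768 = 117.68%

F_rel = 118%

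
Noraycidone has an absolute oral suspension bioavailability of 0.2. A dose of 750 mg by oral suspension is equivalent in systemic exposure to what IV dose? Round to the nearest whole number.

D_iv = 150 mg

Systemic exposure from an extravascular dose = F × D_ev, so the equivalent IV dose is F × D_ev.
D_iv = F × D_ev = 0.2 × 750 = 150 mg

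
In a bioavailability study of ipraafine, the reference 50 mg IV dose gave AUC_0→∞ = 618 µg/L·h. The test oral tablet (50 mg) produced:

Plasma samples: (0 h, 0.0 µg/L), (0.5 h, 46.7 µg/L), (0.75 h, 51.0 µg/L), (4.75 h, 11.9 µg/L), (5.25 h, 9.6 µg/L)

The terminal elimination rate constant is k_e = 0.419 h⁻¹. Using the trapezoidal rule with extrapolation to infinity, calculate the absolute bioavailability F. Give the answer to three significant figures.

Trapezoidal AUC_0→5.25 (oral tablet):
  [0→0.5]: (0.0+46.7)/2 × 0.5 = 11.675
  [0.5→0.75]: (46.7+51.0)/2 × 0.25 = 12.2125
  [0.75→4.75]: (51.0+11.9)/2 × 4 = 125.8
  [4.75→5.25]: (11.9+9.6)/2 × 0.5 = 5.375
  Sum = 155.0625 µg/L·h
Tail: C_last/k_e = 9.6/0.419 = 22.912
AUC_0→∞ (oral tablet) = 155.0625 + 22.912 = 177.9745 µg/L·h
F = (AUC_ev/D_ev)/(AUC_iv/D_iv) = (177.9745/50)/(618/50) = 3.55949/12.36 = 0.2880

F = 0.288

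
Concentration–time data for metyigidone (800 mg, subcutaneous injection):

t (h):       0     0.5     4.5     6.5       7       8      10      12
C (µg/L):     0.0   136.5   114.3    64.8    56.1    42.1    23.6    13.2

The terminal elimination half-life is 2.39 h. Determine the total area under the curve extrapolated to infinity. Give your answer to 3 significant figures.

AUC = 942 µg/L·h

Trapezoidal AUC_0→12:
  [0→0.5]: (0.0+136.5)/2 × 0.5 = 34.125
  [0.5→4.5]: (136.5+114.3)/2 × 4 = 501.6
  [4.5→6.5]: (114.3+64.8)/2 × 2 = 179.1
  [6.5→7]: (64.8+56.1)/2 × 0.5 = 30.225
  [7→8]: (56.1+42.1)/2 × 1 = 49.1
  [8→10]: (42.1+23.6)/2 × 2 = 65.7
  [10→12]: (23.6+13.2)/2 × 2 = 36.8
  Sum = 896.65 µg/L·h
k_e = ln2 / t½ = 0.693147 / 2.39 = 0.2900 h^-1
Extrapolated tail: C_last / k_e = 13.2 / 0.29 = 45.517
AUC_0→∞ = 896.65 + 45.517 = 942.167 µg/L·h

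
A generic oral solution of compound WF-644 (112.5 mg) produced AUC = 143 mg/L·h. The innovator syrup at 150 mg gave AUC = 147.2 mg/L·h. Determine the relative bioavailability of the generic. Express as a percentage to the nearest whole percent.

F_rel = 130%

F_rel = (AUC_test/D_test) / (AUC_ref/D_ref)
      = (143/112.5) / (147.2/150)
      = 1.27111 / 0.981333 = 1.2953 = 129.53%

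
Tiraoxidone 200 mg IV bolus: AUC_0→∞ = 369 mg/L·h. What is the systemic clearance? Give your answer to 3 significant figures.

CL = 0.542 L/h

CL = Dose_iv / AUC_0→∞
   = 200 / 369 = 0.542005 L/h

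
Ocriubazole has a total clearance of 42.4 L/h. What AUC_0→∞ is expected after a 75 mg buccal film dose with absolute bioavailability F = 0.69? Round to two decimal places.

AUC = 1.22 mg/L·h

AUC_0→∞ = F × Dose / CL
        = 0.69 × 75 / 42.4 = 1.22052 mg/L·h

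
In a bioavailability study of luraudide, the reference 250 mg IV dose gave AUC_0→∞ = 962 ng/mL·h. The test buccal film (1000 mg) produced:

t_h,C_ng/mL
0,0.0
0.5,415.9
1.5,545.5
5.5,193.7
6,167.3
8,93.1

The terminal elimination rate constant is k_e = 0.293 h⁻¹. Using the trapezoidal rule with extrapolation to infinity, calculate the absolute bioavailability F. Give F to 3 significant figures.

F = 0.710

Trapezoidal AUC_0→8 (buccal film):
  [0→0.5]: (0.0+415.9)/2 × 0.5 = 103.975
  [0.5→1.5]: (415.9+545.5)/2 × 1 = 480.7
  [1.5→5.5]: (545.5+193.7)/2 × 4 = 1478.4
  [5.5→6]: (193.7+167.3)/2 × 0.5 = 90.25
  [6→8]: (167.3+93.1)/2 × 2 = 260.4
  Sum = 2413.725 ng/mL·h
Tail: C_last/k_e = 93.1/0.293 = 317.747
AUC_0→∞ (buccal film) = 2413.725 + 317.747 = 2731.472 ng/mL·h
F = (AUC_ev/D_ev)/(AUC_iv/D_iv) = (2731.472/1000)/(962/250) = 2.731472/3.848 = 0.7098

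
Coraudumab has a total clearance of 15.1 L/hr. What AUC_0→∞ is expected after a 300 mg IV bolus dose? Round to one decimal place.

AUC_0→∞ = Dose_iv / CL
        = 300 / 15.1 = 19.8675 mg/L·hr

AUC = 19.9 mg/L·hr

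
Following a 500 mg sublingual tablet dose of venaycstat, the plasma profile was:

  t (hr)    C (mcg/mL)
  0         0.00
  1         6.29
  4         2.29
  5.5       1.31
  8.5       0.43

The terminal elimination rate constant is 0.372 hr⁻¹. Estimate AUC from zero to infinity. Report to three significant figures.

AUC = 22.5 mcg/mL·hr

Trapezoidal AUC_0→8.5:
  [0→1]: (0.00+6.29)/2 × 1 = 3.145
  [1→4]: (6.29+2.29)/2 × 3 = 12.87
  [4→5.5]: (2.29+1.31)/2 × 1.5 = 2.7
  [5.5→8.5]: (1.31+0.43)/2 × 3 = 2.61
  Sum = 21.325 mcg/mL·hr
Extrapolated tail: C_last / k_e = 0.43 / 0.372 = 1.156
AUC_0→∞ = 21.325 + 1.156 = 22.481 mcg/mL·hr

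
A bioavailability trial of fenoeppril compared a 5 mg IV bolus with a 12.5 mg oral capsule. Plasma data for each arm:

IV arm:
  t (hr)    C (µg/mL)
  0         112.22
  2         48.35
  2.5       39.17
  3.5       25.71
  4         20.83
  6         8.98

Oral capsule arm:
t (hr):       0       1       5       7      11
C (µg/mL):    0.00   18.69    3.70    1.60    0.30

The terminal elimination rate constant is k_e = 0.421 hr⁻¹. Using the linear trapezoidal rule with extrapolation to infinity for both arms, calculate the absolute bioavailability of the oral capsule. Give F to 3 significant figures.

Trapezoidal AUC_0→6 (IV):
  [0→2]: (112.22+48.35)/2 × 2 = 160.57
  [2→2.5]: (48.35+39.17)/2 × 0.5 = 21.88
  [2.5→3.5]: (39.17+25.71)/2 × 1 = 32.44
  [3.5→4]: (25.71+20.83)/2 × 0.5 = 11.635
  [4→6]: (20.83+8.98)/2 × 2 = 29.81
  Sum = 256.335 µg/mL·hr
IV tail: 8.98/0.421 = 21.330; AUC_iv,0→∞ = 256.335 + 21.330 = 277.665 µg/mL·hr
Trapezoidal AUC_0→11 (oral capsule):
  [0→1]: (0.00+18.69)/2 × 1 = 9.345
  [1→5]: (18.69+3.70)/2 × 4 = 44.78
  [5→7]: (3.70+1.60)/2 × 2 = 5.3
  [7→11]: (1.60+0.30)/2 × 4 = 3.8
  Sum = 63.225 µg/mL·hr
oral capsule tail: 0.30/0.421 = 0.713; AUC_ev,0→∞ = 63.225 + 0.713 = 63.938 µg/mL·hr
F = (AUC_ev/D_ev)/(AUC_iv/D_iv) = (63.938/12.5)/(277.665/5) = 5.11504/55.533 = 0.0921

F = 0.0921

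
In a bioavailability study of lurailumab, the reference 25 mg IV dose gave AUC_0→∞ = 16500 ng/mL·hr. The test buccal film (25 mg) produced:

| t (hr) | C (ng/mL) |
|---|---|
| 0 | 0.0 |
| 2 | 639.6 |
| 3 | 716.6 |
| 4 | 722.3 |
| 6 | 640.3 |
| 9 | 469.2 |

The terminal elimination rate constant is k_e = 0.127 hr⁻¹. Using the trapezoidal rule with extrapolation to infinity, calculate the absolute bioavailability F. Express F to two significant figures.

Trapezoidal AUC_0→9 (buccal film):
  [0→2]: (0.0+639.6)/2 × 2 = 639.6
  [2→3]: (639.6+716.6)/2 × 1 = 678.1
  [3→4]: (716.6+722.3)/2 × 1 = 719.45
  [4→6]: (722.3+640.3)/2 × 2 = 1362.6
  [6→9]: (640.3+469.2)/2 × 3 = 1664.25
  Sum = 5064.0 ng/mL·hr
Tail: C_last/k_e = 469.2/0.127 = 3694.488
AUC_0→∞ (buccal film) = 5064.0 + 3694.488 = 8758.488 ng/mL·hr
F = (AUC_ev/D_ev)/(AUC_iv/D_iv) = (8758.488/25)/(16500/25) = 350.33952/660 = 0.5308

F = 0.53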